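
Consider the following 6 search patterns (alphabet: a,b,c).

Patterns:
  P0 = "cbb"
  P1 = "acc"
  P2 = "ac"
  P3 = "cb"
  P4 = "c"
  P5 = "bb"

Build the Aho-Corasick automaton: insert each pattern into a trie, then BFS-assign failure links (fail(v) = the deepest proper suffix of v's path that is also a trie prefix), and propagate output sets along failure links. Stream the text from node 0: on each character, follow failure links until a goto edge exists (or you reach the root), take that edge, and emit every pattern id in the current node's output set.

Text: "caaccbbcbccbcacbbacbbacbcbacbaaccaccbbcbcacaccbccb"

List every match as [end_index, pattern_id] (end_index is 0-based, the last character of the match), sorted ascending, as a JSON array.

Build:
Trie nodes:
  n0 'ε': a→4 b→7 c→1
  n1 'c': b→2  ←P4
  n2 'cb': b→3  ←P3
  n3 'cbb': ·  ←P0
  n4 'a': c→5
  n5 'ac': c→6  ←P2
  n6 'acc': ·  ←P1
  n7 'b': b→8
  n8 'bb': ·  ←P5

Failure links (BFS by depth):
  fail(1) 'c': from fail(0)=0 chase 'c': 0 ⇒ 0;  out={4}∪out(0)={4}
  fail(4) 'a': from fail(0)=0 chase 'a': 0 ⇒ 0;  out=∅∪out(0)=∅
  fail(7) 'b': from fail(0)=0 chase 'b': 0 ⇒ 0;  out=∅∪out(0)=∅
  fail(2) 'cb': from fail(1)=0 chase 'b': 0 ⇒ 7;  out={3}∪out(7)={3}
  fail(5) 'ac': from fail(4)=0 chase 'c': 0 ⇒ 1;  out={2}∪out(1)={2,4}
  fail(8) 'bb': from fail(7)=0 chase 'b': 0 ⇒ 7;  out={5}∪out(7)={5}
  fail(3) 'cbb': from fail(2)=7 chase 'b': 7 ⇒ 8;  out={0}∪out(8)={0,5}
  fail(6) 'acc': from fail(5)=1 chase 'c': 1→0 ⇒ 1;  out={1}∪out(1)={1,4}

Text stream:
pos 0 'c': at 1  → match P4@[0:0]
pos 1 'a': at 4 (via fail)
pos 2 'a': at 4 (via fail)
pos 3 'c': at 5  → match P2@[2:3],P4@[3:3]
pos 4 'c': at 6  → match P1@[2:4],P4@[4:4]
pos 5 'b': at 2 (via fail)  → match P3@[4:5]
pos 6 'b': at 3  → match P0@[4:6],P5@[5:6]
pos 7 'c': at 1 (via fail)  → match P4@[7:7]
pos 8 'b': at 2  → match P3@[7:8]
pos 9 'c': at 1 (via fail)  → match P4@[9:9]
pos 10 'c': at 1 (via fail)  → match P4@[10:10]
pos 11 'b': at 2  → match P3@[10:11]
pos 12 'c': at 1 (via fail)  → match P4@[12:12]
pos 13 'a': at 4 (via fail)
pos 14 'c': at 5  → match P2@[13:14],P4@[14:14]
pos 15 'b': at 2 (via fail)  → match P3@[14:15]
pos 16 'b': at 3  → match P0@[14:16],P5@[15:16]
pos 17 'a': at 4 (via fail)
pos 18 'c': at 5  → match P2@[17:18],P4@[18:18]
pos 19 'b': at 2 (via fail)  → match P3@[18:19]
pos 20 'b': at 3  → match P0@[18:20],P5@[19:20]
pos 21 'a': at 4 (via fail)
pos 22 'c': at 5  → match P2@[21:22],P4@[22:22]
pos 23 'b': at 2 (via fail)  → match P3@[22:23]
pos 24 'c': at 1 (via fail)  → match P4@[24:24]
pos 25 'b': at 2  → match P3@[24:25]
pos 26 'a': at 4 (via fail)
pos 27 'c': at 5  → match P2@[26:27],P4@[27:27]
pos 28 'b': at 2 (via fail)  → match P3@[27:28]
pos 29 'a': at 4 (via fail)
pos 30 'a': at 4 (via fail)
pos 31 'c': at 5  → match P2@[30:31],P4@[31:31]
pos 32 'c': at 6  → match P1@[30:32],P4@[32:32]
pos 33 'a': at 4 (via fail)
pos 34 'c': at 5  → match P2@[33:34],P4@[34:34]
pos 35 'c': at 6  → match P1@[33:35],P4@[35:35]
pos 36 'b': at 2 (via fail)  → match P3@[35:36]
pos 37 'b': at 3  → match P0@[35:37],P5@[36:37]
pos 38 'c': at 1 (via fail)  → match P4@[38:38]
pos 39 'b': at 2  → match P3@[38:39]
pos 40 'c': at 1 (via fail)  → match P4@[40:40]
pos 41 'a': at 4 (via fail)
pos 42 'c': at 5  → match P2@[41:42],P4@[42:42]
pos 43 'a': at 4 (via fail)
pos 44 'c': at 5  → match P2@[43:44],P4@[44:44]
pos 45 'c': at 6  → match P1@[43:45],P4@[45:45]
pos 46 'b': at 2 (via fail)  → match P3@[45:46]
pos 47 'c': at 1 (via fail)  → match P4@[47:47]
pos 48 'c': at 1 (via fail)  → match P4@[48:48]
pos 49 'b': at 2  → match P3@[48:49]

Matches: [[0,4],[3,2],[3,4],[4,1],[4,4],[5,3],[6,0],[6,5],[7,4],[8,3],[9,4],[10,4],[11,3],[12,4],[14,2],[14,4],[15,3],[16,0],[16,5],[18,2],[18,4],[19,3],[20,0],[20,5],[22,2],[22,4],[23,3],[24,4],[25,3],[27,2],[27,4],[28,3],[31,2],[31,4],[32,1],[32,4],[34,2],[34,4],[35,1],[35,4],[36,3],[37,0],[37,5],[38,4],[39,3],[40,4],[42,2],[42,4],[44,2],[44,4],[45,1],[45,4],[46,3],[47,4],[48,4],[49,3]]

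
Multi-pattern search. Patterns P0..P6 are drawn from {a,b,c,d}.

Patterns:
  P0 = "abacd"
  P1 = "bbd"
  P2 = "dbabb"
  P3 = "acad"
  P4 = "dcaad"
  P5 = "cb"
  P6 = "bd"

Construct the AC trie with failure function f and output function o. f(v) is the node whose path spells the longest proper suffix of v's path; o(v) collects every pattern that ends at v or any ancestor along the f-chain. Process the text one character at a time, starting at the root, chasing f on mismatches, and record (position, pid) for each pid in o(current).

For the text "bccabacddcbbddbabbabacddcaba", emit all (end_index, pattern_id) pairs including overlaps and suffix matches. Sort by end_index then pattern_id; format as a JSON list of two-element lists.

Construct AC machine:
Trie nodes:
  0='ε' goto a→1 b→6 c→21 d→9
  1='a' goto b→2 c→14
  2='ab' goto a→3
  3='aba' goto c→4
  4='abac' goto d→5
  5='abacd' goto ·  [P0 ends]
  6='b' goto b→7 d→23
  7='bb' goto d→8
  8='bbd' goto ·  [P1 ends]
  9='d' goto b→10 c→17
  10='db' goto a→11
  11='dba' goto b→12
  12='dbab' goto b→13
  13='dbabb' goto ·  [P2 ends]
  14='ac' goto a→15
  15='aca' goto d→16
  16='acad' goto ·  [P3 ends]
  17='dc' goto a→18
  18='dca' goto a→19
  19='dcaa' goto d→20
  20='dcaad' goto ·  [P4 ends]
  21='c' goto b→22
  22='cb' goto ·  [P5 ends]
  23='bd' goto ·  [P6 ends]

Failure links (BFS by depth):
  n1('a'): parent n0 fail=0; on 'a' 0 → fail=0;  out ∅∪∅=∅
  n6('b'): parent n0 fail=0; on 'b' 0 → fail=0;  out ∅∪∅=∅
  n9('d'): parent n0 fail=0; on 'd' 0 → fail=0;  out ∅∪∅=∅
  n21('c'): parent n0 fail=0; on 'c' 0 → fail=0;  out ∅∪∅=∅
  n2('ab'): parent n1 fail=0; on 'b' 0 → fail=6;  out ∅∪∅=∅
  n7('bb'): parent n6 fail=0; on 'b' 0 → fail=6;  out ∅∪∅=∅
  n10('db'): parent n9 fail=0; on 'b' 0 → fail=6;  out ∅∪∅=∅
  n14('ac'): parent n1 fail=0; on 'c' 0 → fail=21;  out ∅∪∅=∅
  n17('dc'): parent n9 fail=0; on 'c' 0 → fail=21;  out ∅∪∅=∅
  n22('cb'): parent n21 fail=0; on 'b' 0 → fail=6;  out {5}∪∅={5}
  n23('bd'): parent n6 fail=0; on 'd' 0 → fail=9;  out {6}∪∅={6}
  n3('aba'): parent n2 fail=6; on 'a' 6→0 → fail=1;  out ∅∪∅=∅
  n8('bbd'): parent n7 fail=6; on 'd' 6 → fail=23;  out {1}∪{6}={1,6}
  n11('dba'): parent n10 fail=6; on 'a' 6→0 → fail=1;  out ∅∪∅=∅
  n15('aca'): parent n14 fail=21; on 'a' 21→0 → fail=1;  out ∅∪∅=∅
  n18('dca'): parent n17 fail=21; on 'a' 21→0 → fail=1;  out ∅∪∅=∅
  n4('abac'): parent n3 fail=1; on 'c' 1 → fail=14;  out ∅∪∅=∅
  n12('dbab'): parent n11 fail=1; on 'b' 1 → fail=2;  out ∅∪∅=∅
  n16('acad'): parent n15 fail=1; on 'd' 1→0 → fail=9;  out {3}∪∅={3}
  n19('dcaa'): parent n18 fail=1; on 'a' 1→0 → fail=1;  out ∅∪∅=∅
  n5('abacd'): parent n4 fail=14; on 'd' 14→21→0 → fail=9;  out {0}∪∅={0}
  n13('dbabb'): parent n12 fail=2; on 'b' 2→6 → fail=7;  out {2}∪∅={2}
  n20('dcaad'): parent n19 fail=1; on 'd' 1→0 → fail=9;  out {4}∪∅={4}

Run:
pos 0 'b': at 6
pos 1 'c': at 21 ·f
pos 2 'c': at 21 ·f
pos 3 'a': at 1 ·f
pos 4 'b': at 2
pos 5 'a': at 3
pos 6 'c': at 4
pos 7 'd': at 5  ** P0@[3:7]
pos 8 'd': at 9 ·f
pos 9 'c': at 17
pos 10 'b': at 22 ·f  ** P5@[9:10]
pos 11 'b': at 7 ·f
pos 12 'd': at 8  ** P1@[10:12],P6@[11:12]
pos 13 'd': at 9 ·f
pos 14 'b': at 10
pos 15 'a': at 11
pos 16 'b': at 12
pos 17 'b': at 13  ** P2@[13:17]
pos 18 'a': at 1 ·f
pos 19 'b': at 2
pos 20 'a': at 3
pos 21 'c': at 4
pos 22 'd': at 5  ** P0@[18:22]
pos 23 'd': at 9 ·f
pos 24 'c': at 17
pos 25 'a': at 18
pos 26 'b': at 2 ·f
pos 27 'a': at 3

Matches: [[7,0],[10,5],[12,1],[12,6],[17,2],[22,0]]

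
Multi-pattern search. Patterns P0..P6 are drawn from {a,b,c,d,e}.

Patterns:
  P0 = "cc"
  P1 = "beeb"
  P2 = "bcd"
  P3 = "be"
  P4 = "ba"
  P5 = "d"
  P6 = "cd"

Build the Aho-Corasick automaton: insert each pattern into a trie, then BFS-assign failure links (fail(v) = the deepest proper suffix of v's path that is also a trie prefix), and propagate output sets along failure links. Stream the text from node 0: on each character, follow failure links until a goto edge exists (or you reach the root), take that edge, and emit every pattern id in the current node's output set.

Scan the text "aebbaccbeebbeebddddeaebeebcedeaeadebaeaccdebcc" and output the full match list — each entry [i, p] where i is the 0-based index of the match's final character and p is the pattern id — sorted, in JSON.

Build automaton:
Trie (insert patterns):
  0='ε' goto b→3 c→1 d→10
  1='c' goto c→2 d→11
  2='cc' goto ·  ←P0
  3='b' goto a→9 c→7 e→4
  4='be' goto e→5  ←P3
  5='bee' goto b→6
  6='beeb' goto ·  ←P1
  7='bc' goto d→8
  8='bcd' goto ·  ←P2
  9='ba' goto ·  ←P4
  10='d' goto ·  ←P5
  11='cd' goto ·  ←P6

BFS fail/out derivation:
  n1('c'): parent n0 fail=0; on 'c' 0 → fail=0;  out ∅∪∅=∅
  n3('b'): parent n0 fail=0; on 'b' 0 → fail=0;  out ∅∪∅=∅
  n10('d'): parent n0 fail=0; on 'd' 0 → fail=0;  out {5}∪∅={5}
  n2('cc'): parent n1 fail=0; on 'c' 0 → fail=1;  out {0}∪∅={0}
  n4('be'): parent n3 fail=0; on 'e' 0 → fail=0;  out {3}∪∅={3}
  n7('bc'): parent n3 fail=0; on 'c' 0 → fail=1;  out ∅∪∅=∅
  n9('ba'): parent n3 fail=0; on 'a' 0 → fail=0;  out {4}∪∅={4}
  n11('cd'): parent n1 fail=0; on 'd' 0 → fail=10;  out {6}∪{5}={5,6}
  n5('bee'): parent n4 fail=0; on 'e' 0 → fail=0;  out ∅∪∅=∅
  n8('bcd'): parent n7 fail=1; on 'd' 1 → fail=11;  out {2}∪{5,6}={2,5,6}
  n6('beeb'): parent n5 fail=0; on 'b' 0 → fail=3;  out {1}∪∅={1}

Text stream:
i=0 'a': node 0→0
i=1 'e': node 0→0
i=2 'b': node 0→3
i=3 'b': node 3→3 (fail-walked)
i=4 'a': node 3→9  → match P4@[3:4]
i=5 'c': node 9→1 (fail-walked)
i=6 'c': node 1→2  → match P0@[5:6]
i=7 'b': node 2→3 (fail-walked)
i=8 'e': node 3→4  → match P3@[7:8]
i=9 'e': node 4→5
i=10 'b': node 5→6  → match P1@[7:10]
i=11 'b': node 6→3 (fail-walked)
i=12 'e': node 3→4  → match P3@[11:12]
i=13 'e': node 4→5
i=14 'b': node 5→6  → match P1@[11:14]
i=15 'd': node 6→10 (fail-walked)  → match P5@[15:15]
i=16 'd': node 10→10 (fail-walked)  → match P5@[16:16]
i=17 'd': node 10→10 (fail-walked)  → match P5@[17:17]
i=18 'd': node 10→10 (fail-walked)  → match P5@[18:18]
i=19 'e': node 10→0 (fail-walked)
i=20 'a': node 0→0
i=21 'e': node 0→0
i=22 'b': node 0→3
i=23 'e': node 3→4  → match P3@[22:23]
i=24 'e': node 4→5
i=25 'b': node 5→6  → match P1@[22:25]
i=26 'c': node 6→7 (fail-walked)
i=27 'e': node 7→0 (fail-walked)
i=28 'd': node 0→10  → match P5@[28:28]
i=29 'e': node 10→0 (fail-walked)
i=30 'a': node 0→0
i=31 'e': node 0→0
i=32 'a': node 0→0
i=33 'd': node 0→10  → match P5@[33:33]
i=34 'e': node 10→0 (fail-walked)
i=35 'b': node 0→3
i=36 'a': node 3→9  → match P4@[35:36]
i=37 'e': node 9→0 (fail-walked)
i=38 'a': node 0→0
i=39 'c': node 0→1
i=40 'c': node 1→2  → match P0@[39:40]
i=41 'd': node 2→11 (fail-walked)  → match P5@[41:41],P6@[40:41]
i=42 'e': node 11→0 (fail-walked)
i=43 'b': node 0→3
i=44 'c': node 3→7
i=45 'c': node 7→2 (fail-walked)  → match P0@[44:45]

Result: [[4,4],[6,0],[8,3],[10,1],[12,3],[14,1],[15,5],[16,5],[17,5],[18,5],[23,3],[25,1],[28,5],[33,5],[36,4],[40,0],[41,5],[41,6],[45,0]]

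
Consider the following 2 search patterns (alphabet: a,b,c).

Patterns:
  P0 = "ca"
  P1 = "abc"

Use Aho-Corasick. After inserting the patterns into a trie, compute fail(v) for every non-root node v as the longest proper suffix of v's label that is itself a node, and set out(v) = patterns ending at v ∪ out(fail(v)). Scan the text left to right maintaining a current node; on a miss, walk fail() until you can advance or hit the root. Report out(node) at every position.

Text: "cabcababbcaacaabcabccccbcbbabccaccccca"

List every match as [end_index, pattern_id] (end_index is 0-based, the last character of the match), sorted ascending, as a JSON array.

Construct AC machine:
Trie nodes:
  0='ε' goto a→3 c→1
  1='c' goto a→2
  2='ca' goto ·  ←P0
  3='a' goto b→4
  4='ab' goto c→5
  5='abc' goto ·  ←P1

Failure links (BFS by depth):
  n1('c'): parent n0 fail=0; on 'c' 0 → fail=0;  out ∅∪∅=∅
  n3('a'): parent n0 fail=0; on 'a' 0 → fail=0;  out ∅∪∅=∅
  n2('ca'): parent n1 fail=0; on 'a' 0 → fail=3;  out {0}∪∅={0}
  n4('ab'): parent n3 fail=0; on 'b' 0 → fail=0;  out ∅∪∅=∅
  n5('abc'): parent n4 fail=0; on 'c' 0 → fail=1;  out {1}∪∅={1}

Text stream:
pos 0 'c': at 1
pos 1 'a': at 2  ** P0@[0:1]
pos 2 'b': at 4 ·f
pos 3 'c': at 5  ** P1@[1:3]
pos 4 'a': at 2 ·f  ** P0@[3:4]
pos 5 'b': at 4 ·f
pos 6 'a': at 3 ·f
pos 7 'b': at 4
pos 8 'b': at 0 ·f
pos 9 'c': at 1
pos 10 'a': at 2  ** P0@[9:10]
pos 11 'a': at 3 ·f
pos 12 'c': at 1 ·f
pos 13 'a': at 2  ** P0@[12:13]
pos 14 'a': at 3 ·f
pos 15 'b': at 4
pos 16 'c': at 5  ** P1@[14:16]
pos 17 'a': at 2 ·f  ** P0@[16:17]
pos 18 'b': at 4 ·f
pos 19 'c': at 5  ** P1@[17:19]
pos 20 'c': at 1 ·f
pos 21 'c': at 1 ·f
pos 22 'c': at 1 ·f
pos 23 'b': at 0 ·f
pos 24 'c': at 1
pos 25 'b': at 0 ·f
pos 26 'b': at 0
pos 27 'a': at 3
pos 28 'b': at 4
pos 29 'c': at 5  ** P1@[27:29]
pos 30 'c': at 1 ·f
pos 31 'a': at 2  ** P0@[30:31]
pos 32 'c': at 1 ·f
pos 33 'c': at 1 ·f
pos 34 'c': at 1 ·f
pos 35 'c': at 1 ·f
pos 36 'c': at 1 ·f
pos 37 'a': at 2  ** P0@[36:37]

Result: [[1,0],[3,1],[4,0],[10,0],[13,0],[16,1],[17,0],[19,1],[29,1],[31,0],[37,0]]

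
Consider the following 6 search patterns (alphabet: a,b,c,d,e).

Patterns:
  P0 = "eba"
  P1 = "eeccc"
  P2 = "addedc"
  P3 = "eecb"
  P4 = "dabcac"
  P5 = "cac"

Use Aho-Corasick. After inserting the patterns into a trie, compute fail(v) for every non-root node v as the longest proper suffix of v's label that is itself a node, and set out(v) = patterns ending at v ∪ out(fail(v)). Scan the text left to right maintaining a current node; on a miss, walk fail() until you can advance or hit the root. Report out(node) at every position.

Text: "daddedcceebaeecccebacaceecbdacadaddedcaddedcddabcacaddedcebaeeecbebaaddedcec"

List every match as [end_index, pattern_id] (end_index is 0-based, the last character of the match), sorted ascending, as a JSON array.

Build automaton:
Trie (insert patterns):
  0='ε' goto a→8 c→21 d→15 e→1
  1='e' goto b→2 e→4
  2='eb' goto a→3
  3='eba' goto ·  [P0 ends]
  4='ee' goto c→5
  5='eec' goto b→14 c→6
  6='eecc' goto c→7
  7='eeccc' goto ·  [P1 ends]
  8='a' goto d→9
  9='ad' goto d→10
  10='add' goto e→11
  11='adde' goto d→12
  12='added' goto c→13
  13='addedc' goto ·  [P2 ends]
  14='eecb' goto ·  [P3 ends]
  15='d' goto a→16
  16='da' goto b→17
  17='dab' goto c→18
  18='dabc' goto a→19
  19='dabca' goto c→20
  20='dabcac' goto ·  [P4 ends]
  21='c' goto a→22
  22='ca' goto c→23
  23='cac' goto ·  [P5 ends]

BFS fail/out derivation:
  n1('e'): parent n0 fail=0; on 'e' 0 → fail=0;  out ∅∪∅=∅
  n8('a'): parent n0 fail=0; on 'a' 0 → fail=0;  out ∅∪∅=∅
  n15('d'): parent n0 fail=0; on 'd' 0 → fail=0;  out ∅∪∅=∅
  n21('c'): parent n0 fail=0; on 'c' 0 → fail=0;  out ∅∪∅=∅
  n2('eb'): parent n1 fail=0; on 'b' 0 → fail=0;  out ∅∪∅=∅
  n4('ee'): parent n1 fail=0; on 'e' 0 → fail=1;  out ∅∪∅=∅
  n9('ad'): parent n8 fail=0; on 'd' 0 → fail=15;  out ∅∪∅=∅
  n16('da'): parent n15 fail=0; on 'a' 0 → fail=8;  out ∅∪∅=∅
  n22('ca'): parent n21 fail=0; on 'a' 0 → fail=8;  out ∅∪∅=∅
  n3('eba'): parent n2 fail=0; on 'a' 0 → fail=8;  out {0}∪∅={0}
  n5('eec'): parent n4 fail=1; on 'c' 1→0 → fail=21;  out ∅∪∅=∅
  n10('add'): parent n9 fail=15; on 'd' 15→0 → fail=15;  out ∅∪∅=∅
  n17('dab'): parent n16 fail=8; on 'b' 8→0 → fail=0;  out ∅∪∅=∅
  n23('cac'): parent n22 fail=8; on 'c' 8→0 → fail=21;  out {5}∪∅={5}
  n6('eecc'): parent n5 fail=21; on 'c' 21→0 → fail=21;  out ∅∪∅=∅
  n11('adde'): parent n10 fail=15; on 'e' 15→0 → fail=1;  out ∅∪∅=∅
  n14('eecb'): parent n5 fail=21; on 'b' 21→0 → fail=0;  out {3}∪∅={3}
  n18('dabc'): parent n17 fail=0; on 'c' 0 → fail=21;  out ∅∪∅=∅
  n7('eeccc'): parent n6 fail=21; on 'c' 21→0 → fail=21;  out {1}∪∅={1}
  n12('added'): parent n11 fail=1; on 'd' 1→0 → fail=15;  out ∅∪∅=∅
  n19('dabca'): parent n18 fail=21; on 'a' 21 → fail=22;  out ∅∪∅=∅
  n13('addedc'): parent n12 fail=15; on 'c' 15→0 → fail=21;  out {2}∪∅={2}
  n20('dabcac'): parent n19 fail=22; on 'c' 22 → fail=23;  out {4}∪{5}={4,5}

Run:
[0] read 'd'  n0⇒n15
[1] read 'a'  n15⇒n16
[2] read 'd'  n16⇒n9 (fail-walked)
[3] read 'd'  n9⇒n10
[4] read 'e'  n10⇒n11
[5] read 'd'  n11⇒n12
[6] read 'c'  n12⇒n13  → match P2@[1:6]
[7] read 'c'  n13⇒n21 (fail-walked)
[8] read 'e'  n21⇒n1 (fail-walked)
[9] read 'e'  n1⇒n4
[10] read 'b'  n4⇒n2 (fail-walked)
[11] read 'a'  n2⇒n3  → match P0@[9:11]
[12] read 'e'  n3⇒n1 (fail-walked)
[13] read 'e'  n1⇒n4
[14] read 'c'  n4⇒n5
[15] read 'c'  n5⇒n6
[16] read 'c'  n6⇒n7  → match P1@[12:16]
[17] read 'e'  n7⇒n1 (fail-walked)
[18] read 'b'  n1⇒n2
[19] read 'a'  n2⇒n3  → match P0@[17:19]
[20] read 'c'  n3⇒n21 (fail-walked)
[21] read 'a'  n21⇒n22
[22] read 'c'  n22⇒n23  → match P5@[20:22]
[23] read 'e'  n23⇒n1 (fail-walked)
[24] read 'e'  n1⇒n4
[25] read 'c'  n4⇒n5
[26] read 'b'  n5⇒n14  → match P3@[23:26]
[27] read 'd'  n14⇒n15 (fail-walked)
[28] read 'a'  n15⇒n16
[29] read 'c'  n16⇒n21 (fail-walked)
[30] read 'a'  n21⇒n22
[31] read 'd'  n22⇒n9 (fail-walked)
[32] read 'a'  n9⇒n16 (fail-walked)
[33] read 'd'  n16⇒n9 (fail-walked)
[34] read 'd'  n9⇒n10
[35] read 'e'  n10⇒n11
[36] read 'd'  n11⇒n12
[37] read 'c'  n12⇒n13  → match P2@[32:37]
[38] read 'a'  n13⇒n22 (fail-walked)
[39] read 'd'  n22⇒n9 (fail-walked)
[40] read 'd'  n9⇒n10
[41] read 'e'  n10⇒n11
[42] read 'd'  n11⇒n12
[43] read 'c'  n12⇒n13  → match P2@[38:43]
[44] read 'd'  n13⇒n15 (fail-walked)
[45] read 'd'  n15⇒n15 (fail-walked)
[46] read 'a'  n15⇒n16
[47] read 'b'  n16⇒n17
[48] read 'c'  n17⇒n18
[49] read 'a'  n18⇒n19
[50] read 'c'  n19⇒n20  → match P4@[45:50],P5@[48:50]
[51] read 'a'  n20⇒n22 (fail-walked)
[52] read 'd'  n22⇒n9 (fail-walked)
[53] read 'd'  n9⇒n10
[54] read 'e'  n10⇒n11
[55] read 'd'  n11⇒n12
[56] read 'c'  n12⇒n13  → match P2@[51:56]
[57] read 'e'  n13⇒n1 (fail-walked)
[58] read 'b'  n1⇒n2
[59] read 'a'  n2⇒n3  → match P0@[57:59]
[60] read 'e'  n3⇒n1 (fail-walked)
[61] read 'e'  n1⇒n4
[62] read 'e'  n4⇒n4 (fail-walked)
[63] read 'c'  n4⇒n5
[64] read 'b'  n5⇒n14  → match P3@[61:64]
[65] read 'e'  n14⇒n1 (fail-walked)
[66] read 'b'  n1⇒n2
[67] read 'a'  n2⇒n3  → match P0@[65:67]
[68] read 'a'  n3⇒n8 (fail-walked)
[69] read 'd'  n8⇒n9
[70] read 'd'  n9⇒n10
[71] read 'e'  n10⇒n11
[72] read 'd'  n11⇒n12
[73] read 'c'  n12⇒n13  → match P2@[68:73]
[74] read 'e'  n13⇒n1 (fail-walked)
[75] read 'c'  n1⇒n21 (fail-walked)

All matches (sorted): [[6,2],[11,0],[16,1],[19,0],[22,5],[26,3],[37,2],[43,2],[50,4],[50,5],[56,2],[59,0],[64,3],[67,0],[73,2]]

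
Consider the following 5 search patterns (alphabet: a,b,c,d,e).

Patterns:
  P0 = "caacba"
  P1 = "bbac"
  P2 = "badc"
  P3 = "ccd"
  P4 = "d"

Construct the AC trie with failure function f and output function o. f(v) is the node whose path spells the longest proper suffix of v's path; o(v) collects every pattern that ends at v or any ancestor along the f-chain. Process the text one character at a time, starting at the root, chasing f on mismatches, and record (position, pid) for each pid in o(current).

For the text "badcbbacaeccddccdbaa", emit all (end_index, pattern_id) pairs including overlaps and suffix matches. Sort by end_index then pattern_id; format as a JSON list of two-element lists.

Build automaton:
Trie (insert patterns):
  n0 'ε': b→7 c→1 d→16
  n1 'c': a→2 c→14
  n2 'ca': a→3
  n3 'caa': c→4
  n4 'caac': b→5
  n5 'caacb': a→6
  n6 'caacba': ·  ←P0
  n7 'b': a→11 b→8
  n8 'bb': a→9
  n9 'bba': c→10
  n10 'bbac': ·  ←P1
  n11 'ba': d→12
  n12 'bad': c→13
  n13 'badc': ·  ←P2
  n14 'cc': d→15
  n15 'ccd': ·  ←P3
  n16 'd': ·  ←P4

Failure links (BFS by depth):
  fail(1) 'c': from fail(0)=0 chase 'c': 0 ⇒ 0;  out=∅∪out(0)=∅
  fail(7) 'b': from fail(0)=0 chase 'b': 0 ⇒ 0;  out=∅∪out(0)=∅
  fail(16) 'd': from fail(0)=0 chase 'd': 0 ⇒ 0;  out={4}∪out(0)={4}
  fail(2) 'ca': from fail(1)=0 chase 'a': 0 ⇒ 0;  out=∅∪out(0)=∅
  fail(8) 'bb': from fail(7)=0 chase 'b': 0 ⇒ 7;  out=∅∪out(7)=∅
  fail(11) 'ba': from fail(7)=0 chase 'a': 0 ⇒ 0;  out=∅∪out(0)=∅
  fail(14) 'cc': from fail(1)=0 chase 'c': 0 ⇒ 1;  out=∅∪out(1)=∅
  fail(3) 'caa': from fail(2)=0 chase 'a': 0 ⇒ 0;  out=∅∪out(0)=∅
  fail(9) 'bba': from fail(8)=7 chase 'a': 7 ⇒ 11;  out=∅∪out(11)=∅
  fail(12) 'bad': from fail(11)=0 chase 'd': 0 ⇒ 16;  out=∅∪out(16)={4}
  fail(15) 'ccd': from fail(14)=1 chase 'd': 1→0 ⇒ 16;  out={3}∪out(16)={3,4}
  fail(4) 'caac': from fail(3)=0 chase 'c': 0 ⇒ 1;  out=∅∪out(1)=∅
  fail(10) 'bbac': from fail(9)=11 chase 'c': 11→0 ⇒ 1;  out={1}∪out(1)={1}
  fail(13) 'badc': from fail(12)=16 chase 'c': 16→0 ⇒ 1;  out={2}∪out(1)={2}
  fail(5) 'caacb': from fail(4)=1 chase 'b': 1→0 ⇒ 7;  out=∅∪out(7)=∅
  fail(6) 'caacba': from fail(5)=7 chase 'a': 7 ⇒ 11;  out={0}∪out(11)={0}

Text stream:
pos 0 'b': at 7
pos 1 'a': at 11
pos 2 'd': at 12  ** P4@[2:2]
pos 3 'c': at 13  ** P2@[0:3]
pos 4 'b': at 7 (via fail)
pos 5 'b': at 8
pos 6 'a': at 9
pos 7 'c': at 10  ** P1@[4:7]
pos 8 'a': at 2 (via fail)
pos 9 'e': at 0 (via fail)
pos 10 'c': at 1
pos 11 'c': at 14
pos 12 'd': at 15  ** P3@[10:12],P4@[12:12]
pos 13 'd': at 16 (via fail)  ** P4@[13:13]
pos 14 'c': at 1 (via fail)
pos 15 'c': at 14
pos 16 'd': at 15  ** P3@[14:16],P4@[16:16]
pos 17 'b': at 7 (via fail)
pos 18 'a': at 11
pos 19 'a': at 0 (via fail)

All matches (sorted): [[2,4],[3,2],[7,1],[12,3],[12,4],[13,4],[16,3],[16,4]]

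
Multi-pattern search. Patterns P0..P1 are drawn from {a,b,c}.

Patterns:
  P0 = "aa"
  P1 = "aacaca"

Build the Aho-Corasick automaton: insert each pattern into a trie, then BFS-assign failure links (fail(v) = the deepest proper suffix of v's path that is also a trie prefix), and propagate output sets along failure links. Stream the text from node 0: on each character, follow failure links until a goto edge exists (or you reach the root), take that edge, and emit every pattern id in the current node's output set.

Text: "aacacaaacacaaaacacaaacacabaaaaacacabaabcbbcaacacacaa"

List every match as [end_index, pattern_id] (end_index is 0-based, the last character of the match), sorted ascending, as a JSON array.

Build:
Trie nodes:
  n0 'ε': a→1
  n1 'a': a→2
  n2 'aa': c→3  [P0 ends]
  n3 'aac': a→4
  n4 'aaca': c→5
  n5 'aacac': a→6
  n6 'aacaca': ·  [P1 ends]

BFS fail/out derivation:
  n1('a'): parent n0 fail=0; on 'a' 0 → fail=0;  out ∅∪∅=∅
  n2('aa'): parent n1 fail=0; on 'a' 0 → fail=1;  out {0}∪∅={0}
  n3('aac'): parent n2 fail=1; on 'c' 1→0 → fail=0;  out ∅∪∅=∅
  n4('aaca'): parent n3 fail=0; on 'a' 0 → fail=1;  out ∅∪∅=∅
  n5('aacac'): parent n4 fail=1; on 'c' 1→0 → fail=0;  out ∅∪∅=∅
  n6('aacaca'): parent n5 fail=0; on 'a' 0 → fail=1;  out {1}∪∅={1}

Run:
[0] read 'a'  n0⇒n1
[1] read 'a'  n1⇒n2  → match P0@[0:1]
[2] read 'c'  n2⇒n3
[3] read 'a'  n3⇒n4
[4] read 'c'  n4⇒n5
[5] read 'a'  n5⇒n6  → match P1@[0:5]
[6] read 'a'  n6⇒n2 (via fail)  → match P0@[5:6]
[7] read 'a'  n2⇒n2 (via fail)  → match P0@[6:7]
[8] read 'c'  n2⇒n3
[9] read 'a'  n3⇒n4
[10] read 'c'  n4⇒n5
[11] read 'a'  n5⇒n6  → match P1@[6:11]
[12] read 'a'  n6⇒n2 (via fail)  → match P0@[11:12]
[13] read 'a'  n2⇒n2 (via fail)  → match P0@[12:13]
[14] read 'a'  n2⇒n2 (via fail)  → match P0@[13:14]
[15] read 'c'  n2⇒n3
[16] read 'a'  n3⇒n4
[17] read 'c'  n4⇒n5
[18] read 'a'  n5⇒n6  → match P1@[13:18]
[19] read 'a'  n6⇒n2 (via fail)  → match P0@[18:19]
[20] read 'a'  n2⇒n2 (via fail)  → match P0@[19:20]
[21] read 'c'  n2⇒n3
[22] read 'a'  n3⇒n4
[23] read 'c'  n4⇒n5
[24] read 'a'  n5⇒n6  → match P1@[19:24]
[25] read 'b'  n6⇒n0 (via fail)
[26] read 'a'  n0⇒n1
[27] read 'a'  n1⇒n2  → match P0@[26:27]
[28] read 'a'  n2⇒n2 (via fail)  → match P0@[27:28]
[29] read 'a'  n2⇒n2 (via fail)  → match P0@[28:29]
[30] read 'a'  n2⇒n2 (via fail)  → match P0@[29:30]
[31] read 'c'  n2⇒n3
[32] read 'a'  n3⇒n4
[33] read 'c'  n4⇒n5
[34] read 'a'  n5⇒n6  → match P1@[29:34]
[35] read 'b'  n6⇒n0 (via fail)
[36] read 'a'  n0⇒n1
[37] read 'a'  n1⇒n2  → match P0@[36:37]
[38] read 'b'  n2⇒n0 (via fail)
[39] read 'c'  n0⇒n0
[40] read 'b'  n0⇒n0
[41] read 'b'  n0⇒n0
[42] read 'c'  n0⇒n0
[43] read 'a'  n0⇒n1
[44] read 'a'  n1⇒n2  → match P0@[43:44]
[45] read 'c'  n2⇒n3
[46] read 'a'  n3⇒n4
[47] read 'c'  n4⇒n5
[48] read 'a'  n5⇒n6  → match P1@[43:48]
[49] read 'c'  n6⇒n0 (via fail)
[50] read 'a'  n0⇒n1
[51] read 'a'  n1⇒n2  → match P0@[50:51]

Result: [[1,0],[5,1],[6,0],[7,0],[11,1],[12,0],[13,0],[14,0],[18,1],[19,0],[20,0],[24,1],[27,0],[28,0],[29,0],[30,0],[34,1],[37,0],[44,0],[48,1],[51,0]]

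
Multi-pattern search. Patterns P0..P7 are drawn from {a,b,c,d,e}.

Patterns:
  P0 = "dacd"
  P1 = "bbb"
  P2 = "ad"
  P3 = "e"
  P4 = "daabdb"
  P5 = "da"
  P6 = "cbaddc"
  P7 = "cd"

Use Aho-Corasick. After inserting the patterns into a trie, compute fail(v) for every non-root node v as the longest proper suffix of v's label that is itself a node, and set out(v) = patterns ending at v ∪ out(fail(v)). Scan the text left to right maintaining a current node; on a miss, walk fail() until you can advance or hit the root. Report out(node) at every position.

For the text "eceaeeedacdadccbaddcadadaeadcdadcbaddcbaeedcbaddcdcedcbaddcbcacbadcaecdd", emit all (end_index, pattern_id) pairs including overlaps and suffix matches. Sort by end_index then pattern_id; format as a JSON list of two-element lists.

Construct AC machine:
Trie (insert patterns):
  0='ε' goto a→8 b→5 c→15 d→1 e→10
  1='d' goto a→2
  2='da' goto a→11 c→3  ←P5
  3='dac' goto d→4
  4='dacd' goto ·  ←P0
  5='b' goto b→6
  6='bb' goto b→7
  7='bbb' goto ·  ←P1
  8='a' goto d→9
  9='ad' goto ·  ←P2
  10='e' goto ·  ←P3
  11='daa' goto b→12
  12='daab' goto d→13
  13='daabd' goto b→14
  14='daabdb' goto ·  ←P4
  15='c' goto b→16 d→21
  16='cb' goto a→17
  17='cba' goto d→18
  18='cbad' goto d→19
  19='cbadd' goto c→20
  20='cbaddc' goto ·  ←P6
  21='cd' goto ·  ←P7

Failure links (BFS by depth):
  fail(1) 'd': from fail(0)=0 chase 'd': 0 ⇒ 0;  out=∅∪out(0)=∅
  fail(5) 'b': from fail(0)=0 chase 'b': 0 ⇒ 0;  out=∅∪out(0)=∅
  fail(8) 'a': from fail(0)=0 chase 'a': 0 ⇒ 0;  out=∅∪out(0)=∅
  fail(10) 'e': from fail(0)=0 chase 'e': 0 ⇒ 0;  out={3}∪out(0)={3}
  fail(15) 'c': from fail(0)=0 chase 'c': 0 ⇒ 0;  out=∅∪out(0)=∅
  fail(2) 'da': from fail(1)=0 chase 'a': 0 ⇒ 8;  out={5}∪out(8)={5}
  fail(6) 'bb': from fail(5)=0 chase 'b': 0 ⇒ 5;  out=∅∪out(5)=∅
  fail(9) 'ad': from fail(8)=0 chase 'd': 0 ⇒ 1;  out={2}∪out(1)={2}
  fail(16) 'cb': from fail(15)=0 chase 'b': 0 ⇒ 5;  out=∅∪out(5)=∅
  fail(21) 'cd': from fail(15)=0 chase 'd': 0 ⇒ 1;  out={7}∪out(1)={7}
  fail(3) 'dac': from fail(2)=8 chase 'c': 8→0 ⇒ 15;  out=∅∪out(15)=∅
  fail(7) 'bbb': from fail(6)=5 chase 'b': 5 ⇒ 6;  out={1}∪out(6)={1}
  fail(11) 'daa': from fail(2)=8 chase 'a': 8→0 ⇒ 8;  out=∅∪out(8)=∅
  fail(17) 'cba': from fail(16)=5 chase 'a': 5→0 ⇒ 8;  out=∅∪out(8)=∅
  fail(4) 'dacd': from fail(3)=15 chase 'd': 15 ⇒ 21;  out={0}∪out(21)={0,7}
  fail(12) 'daab': from fail(11)=8 chase 'b': 8→0 ⇒ 5;  out=∅∪out(5)=∅
  fail(18) 'cbad': from fail(17)=8 chase 'd': 8 ⇒ 9;  out=∅∪out(9)={2}
  fail(13) 'daabd': from fail(12)=5 chase 'd': 5→0 ⇒ 1;  out=∅∪out(1)=∅
  fail(19) 'cbadd': from fail(18)=9 chase 'd': 9→1→0 ⇒ 1;  out=∅∪out(1)=∅
  fail(14) 'daabdb': from fail(13)=1 chase 'b': 1→0 ⇒ 5;  out={4}∪out(5)={4}
  fail(20) 'cbaddc': from fail(19)=1 chase 'c': 1→0 ⇒ 15;  out={6}∪out(15)={6}

Run:
i=0 'e': node 0→10  → match P3@[0:0]
i=1 'c': node 10→15 (via fail)
i=2 'e': node 15→10 (via fail)  → match P3@[2:2]
i=3 'a': node 10→8 (via fail)
i=4 'e': node 8→10 (via fail)  → match P3@[4:4]
i=5 'e': node 10→10 (via fail)  → match P3@[5:5]
i=6 'e': node 10→10 (via fail)  → match P3@[6:6]
i=7 'd': node 10→1 (via fail)
i=8 'a': node 1→2  → match P5@[7:8]
i=9 'c': node 2→3
i=10 'd': node 3→4  → match P0@[7:10],P7@[9:10]
i=11 'a': node 4→2 (via fail)  → match P5@[10:11]
i=12 'd': node 2→9 (via fail)  → match P2@[11:12]
i=13 'c': node 9→15 (via fail)
i=14 'c': node 15→15 (via fail)
i=15 'b': node 15→16
i=16 'a': node 16→17
i=17 'd': node 17→18  → match P2@[16:17]
i=18 'd': node 18→19
i=19 'c': node 19→20  → match P6@[14:19]
i=20 'a': node 20→8 (via fail)
i=21 'd': node 8→9  → match P2@[20:21]
i=22 'a': node 9→2 (via fail)  → match P5@[21:22]
i=23 'd': node 2→9 (via fail)  → match P2@[22:23]
i=24 'a': node 9→2 (via fail)  → match P5@[23:24]
i=25 'e': node 2→10 (via fail)  → match P3@[25:25]
i=26 'a': node 10→8 (via fail)
i=27 'd': node 8→9  → match P2@[26:27]
i=28 'c': node 9→15 (via fail)
i=29 'd': node 15→21  → match P7@[28:29]
i=30 'a': node 21→2 (via fail)  → match P5@[29:30]
i=31 'd': node 2→9 (via fail)  → match P2@[30:31]
i=32 'c': node 9→15 (via fail)
i=33 'b': node 15→16
i=34 'a': node 16→17
i=35 'd': node 17→18  → match P2@[34:35]
i=36 'd': node 18→19
i=37 'c': node 19→20  → match P6@[32:37]
i=38 'b': node 20→16 (via fail)
i=39 'a': node 16→17
i=40 'e': node 17→10 (via fail)  → match P3@[40:40]
i=41 'e': node 10→10 (via fail)  → match P3@[41:41]
i=42 'd': node 10→1 (via fail)
i=43 'c': node 1→15 (via fail)
i=44 'b': node 15→16
i=45 'a': node 16→17
i=46 'd': node 17→18  → match P2@[45:46]
i=47 'd': node 18→19
i=48 'c': node 19→20  → match P6@[43:48]
i=49 'd': node 20→21 (via fail)  → match P7@[48:49]
i=50 'c': node 21→15 (via fail)
i=51 'e': node 15→10 (via fail)  → match P3@[51:51]
i=52 'd': node 10→1 (via fail)
i=53 'c': node 1→15 (via fail)
i=54 'b': node 15→16
i=55 'a': node 16→17
i=56 'd': node 17→18  → match P2@[55:56]
i=57 'd': node 18→19
i=58 'c': node 19→20  → match P6@[53:58]
i=59 'b': node 20→16 (via fail)
i=60 'c': node 16→15 (via fail)
i=61 'a': node 15→8 (via fail)
i=62 'c': node 8→15 (via fail)
i=63 'b': node 15→16
i=64 'a': node 16→17
i=65 'd': node 17→18  → match P2@[64:65]
i=66 'c': node 18→15 (via fail)
i=67 'a': node 15→8 (via fail)
i=68 'e': node 8→10 (via fail)  → match P3@[68:68]
i=69 'c': node 10→15 (via fail)
i=70 'd': node 15→21  → match P7@[69:70]
i=71 'd': node 21→1 (via fail)

Matches: [[0,3],[2,3],[4,3],[5,3],[6,3],[8,5],[10,0],[10,7],[11,5],[12,2],[17,2],[19,6],[21,2],[22,5],[23,2],[24,5],[25,3],[27,2],[29,7],[30,5],[31,2],[35,2],[37,6],[40,3],[41,3],[46,2],[48,6],[49,7],[51,3],[56,2],[58,6],[65,2],[68,3],[70,7]]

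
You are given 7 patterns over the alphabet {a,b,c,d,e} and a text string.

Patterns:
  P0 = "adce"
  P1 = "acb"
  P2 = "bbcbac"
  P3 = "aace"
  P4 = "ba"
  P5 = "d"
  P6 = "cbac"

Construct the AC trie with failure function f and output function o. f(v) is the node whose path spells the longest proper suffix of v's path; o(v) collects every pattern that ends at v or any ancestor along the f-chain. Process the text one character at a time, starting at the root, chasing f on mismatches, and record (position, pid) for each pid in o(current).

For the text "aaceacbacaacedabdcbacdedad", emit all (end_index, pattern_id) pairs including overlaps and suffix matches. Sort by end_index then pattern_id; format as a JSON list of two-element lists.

Construct AC machine:
Trie (insert patterns):
  0='ε' goto a→1 b→7 c→18 d→17
  1='a' goto a→13 c→5 d→2
  2='ad' goto c→3
  3='adc' goto e→4
  4='adce' goto ·  [P0 ends]
  5='ac' goto b→6
  6='acb' goto ·  [P1 ends]
  7='b' goto a→16 b→8
  8='bb' goto c→9
  9='bbc' goto b→10
  10='bbcb' goto a→11
  11='bbcba' goto c→12
  12='bbcbac' goto ·  [P2 ends]
  13='aa' goto c→14
  14='aac' goto e→15
  15='aace' goto ·  [P3 ends]
  16='ba' goto ·  [P4 ends]
  17='d' goto ·  [P5 ends]
  18='c' goto b→19
  19='cb' goto a→20
  20='cba' goto c→21
  21='cbac' goto ·  [P6 ends]

Failure links (BFS by depth):
  fail(1) 'a': from fail(0)=0 chase 'a': 0 ⇒ 0;  out=∅∪out(0)=∅
  fail(7) 'b': from fail(0)=0 chase 'b': 0 ⇒ 0;  out=∅∪out(0)=∅
  fail(17) 'd': from fail(0)=0 chase 'd': 0 ⇒ 0;  out={5}∪out(0)={5}
  fail(18) 'c': from fail(0)=0 chase 'c': 0 ⇒ 0;  out=∅∪out(0)=∅
  fail(2) 'ad': from fail(1)=0 chase 'd': 0 ⇒ 17;  out=∅∪out(17)={5}
  fail(5) 'ac': from fail(1)=0 chase 'c': 0 ⇒ 18;  out=∅∪out(18)=∅
  fail(8) 'bb': from fail(7)=0 chase 'b': 0 ⇒ 7;  out=∅∪out(7)=∅
  fail(13) 'aa': from fail(1)=0 chase 'a': 0 ⇒ 1;  out=∅∪out(1)=∅
  fail(16) 'ba': from fail(7)=0 chase 'a': 0 ⇒ 1;  out={4}∪out(1)={4}
  fail(19) 'cb': from fail(18)=0 chase 'b': 0 ⇒ 7;  out=∅∪out(7)=∅
  fail(3) 'adc': from fail(2)=17 chase 'c': 17→0 ⇒ 18;  out=∅∪out(18)=∅
  fail(6) 'acb': from fail(5)=18 chase 'b': 18 ⇒ 19;  out={1}∪out(19)={1}
  fail(9) 'bbc': from fail(8)=7 chase 'c': 7→0 ⇒ 18;  out=∅∪out(18)=∅
  fail(14) 'aac': from fail(13)=1 chase 'c': 1 ⇒ 5;  out=∅∪out(5)=∅
  fail(20) 'cba': from fail(19)=7 chase 'a': 7 ⇒ 16;  out=∅∪out(16)={4}
  fail(4) 'adce': from fail(3)=18 chase 'e': 18→0 ⇒ 0;  out={0}∪out(0)={0}
  fail(10) 'bbcb': from fail(9)=18 chase 'b': 18 ⇒ 19;  out=∅∪out(19)=∅
  fail(15) 'aace': from fail(14)=5 chase 'e': 5→18→0 ⇒ 0;  out={3}∪out(0)={3}
  fail(21) 'cbac': from fail(20)=16 chase 'c': 16→1 ⇒ 5;  out={6}∪out(5)={6}
  fail(11) 'bbcba': from fail(10)=19 chase 'a': 19 ⇒ 20;  out=∅∪out(20)={4}
  fail(12) 'bbcbac': from fail(11)=20 chase 'c': 20 ⇒ 21;  out={2}∪out(21)={2,6}

Text stream:
i=0 'a': node 0→1
i=1 'a': node 1→13
i=2 'c': node 13→14
i=3 'e': node 14→15  emit P3@[0:3]
i=4 'a': node 15→1 ·f
i=5 'c': node 1→5
i=6 'b': node 5→6  emit P1@[4:6]
i=7 'a': node 6→20 ·f  emit P4@[6:7]
i=8 'c': node 20→21  emit P6@[5:8]
i=9 'a': node 21→1 ·f
i=10 'a': node 1→13
i=11 'c': node 13→14
i=12 'e': node 14→15  emit P3@[9:12]
i=13 'd': node 15→17 ·f  emit P5@[13:13]
i=14 'a': node 17→1 ·f
i=15 'b': node 1→7 ·f
i=16 'd': node 7→17 ·f  emit P5@[16:16]
i=17 'c': node 17→18 ·f
i=18 'b': node 18→19
i=19 'a': node 19→20  emit P4@[18:19]
i=20 'c': node 20→21  emit P6@[17:20]
i=21 'd': node 21→17 ·f  emit P5@[21:21]
i=22 'e': node 17→0 ·f
i=23 'd': node 0→17  emit P5@[23:23]
i=24 'a': node 17→1 ·f
i=25 'd': node 1→2  emit P5@[25:25]

All matches (sorted): [[3,3],[6,1],[7,4],[8,6],[12,3],[13,5],[16,5],[19,4],[20,6],[21,5],[23,5],[25,5]]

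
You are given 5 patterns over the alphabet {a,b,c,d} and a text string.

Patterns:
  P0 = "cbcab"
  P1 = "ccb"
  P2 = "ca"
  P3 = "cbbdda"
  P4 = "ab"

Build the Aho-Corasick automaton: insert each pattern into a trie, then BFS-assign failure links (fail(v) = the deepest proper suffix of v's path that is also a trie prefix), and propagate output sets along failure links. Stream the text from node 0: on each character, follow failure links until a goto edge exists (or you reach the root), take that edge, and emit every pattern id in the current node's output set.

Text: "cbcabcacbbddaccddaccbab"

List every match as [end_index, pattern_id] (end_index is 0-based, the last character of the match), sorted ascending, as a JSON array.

Build:
Trie nodes:
  0='ε' goto a→13 c→1
  1='c' goto a→8 b→2 c→6
  2='cb' goto b→9 c→3
  3='cbc' goto a→4
  4='cbca' goto b→5
  5='cbcab' goto ·  ←P0
  6='cc' goto b→7
  7='ccb' goto ·  ←P1
  8='ca' goto ·  ←P2
  9='cbb' goto d→10
  10='cbbd' goto d→11
  11='cbbdd' goto a→12
  12='cbbdda' goto ·  ←P3
  13='a' goto b→14
  14='ab' goto ·  ←P4

Failure links (BFS by depth):
  fail(1) 'c': from fail(0)=0 chase 'c': 0 ⇒ 0;  out=∅∪out(0)=∅
  fail(13) 'a': from fail(0)=0 chase 'a': 0 ⇒ 0;  out=∅∪out(0)=∅
  fail(2) 'cb': from fail(1)=0 chase 'b': 0 ⇒ 0;  out=∅∪out(0)=∅
  fail(6) 'cc': from fail(1)=0 chase 'c': 0 ⇒ 1;  out=∅∪out(1)=∅
  fail(8) 'ca': from fail(1)=0 chase 'a': 0 ⇒ 13;  out={2}∪out(13)={2}
  fail(14) 'ab': from fail(13)=0 chase 'b': 0 ⇒ 0;  out={4}∪out(0)={4}
  fail(3) 'cbc': from fail(2)=0 chase 'c': 0 ⇒ 1;  out=∅∪out(1)=∅
  fail(7) 'ccb': from fail(6)=1 chase 'b': 1 ⇒ 2;  out={1}∪out(2)={1}
  fail(9) 'cbb': from fail(2)=0 chase 'b': 0 ⇒ 0;  out=∅∪out(0)=∅
  fail(4) 'cbca': from fail(3)=1 chase 'a': 1 ⇒ 8;  out=∅∪out(8)={2}
  fail(10) 'cbbd': from fail(9)=0 chase 'd': 0 ⇒ 0;  out=∅∪out(0)=∅
  fail(5) 'cbcab': from fail(4)=8 chase 'b': 8→13 ⇒ 14;  out={0}∪out(14)={0,4}
  fail(11) 'cbbdd': from fail(10)=0 chase 'd': 0 ⇒ 0;  out=∅∪out(0)=∅
  fail(12) 'cbbdda': from fail(11)=0 chase 'a': 0 ⇒ 13;  out={3}∪out(13)={3}

Run:
pos 0 'c': at 1
pos 1 'b': at 2
pos 2 'c': at 3
pos 3 'a': at 4  → match P2@[2:3]
pos 4 'b': at 5  → match P0@[0:4],P4@[3:4]
pos 5 'c': at 1 (via fail)
pos 6 'a': at 8  → match P2@[5:6]
pos 7 'c': at 1 (via fail)
pos 8 'b': at 2
pos 9 'b': at 9
pos 10 'd': at 10
pos 11 'd': at 11
pos 12 'a': at 12  → match P3@[7:12]
pos 13 'c': at 1 (via fail)
pos 14 'c': at 6
pos 15 'd': at 0 (via fail)
pos 16 'd': at 0
pos 17 'a': at 13
pos 18 'c': at 1 (via fail)
pos 19 'c': at 6
pos 20 'b': at 7  → match P1@[18:20]
pos 21 'a': at 13 (via fail)
pos 22 'b': at 14  → match P4@[21:22]

Result: [[3,2],[4,0],[4,4],[6,2],[12,3],[20,1],[22,4]]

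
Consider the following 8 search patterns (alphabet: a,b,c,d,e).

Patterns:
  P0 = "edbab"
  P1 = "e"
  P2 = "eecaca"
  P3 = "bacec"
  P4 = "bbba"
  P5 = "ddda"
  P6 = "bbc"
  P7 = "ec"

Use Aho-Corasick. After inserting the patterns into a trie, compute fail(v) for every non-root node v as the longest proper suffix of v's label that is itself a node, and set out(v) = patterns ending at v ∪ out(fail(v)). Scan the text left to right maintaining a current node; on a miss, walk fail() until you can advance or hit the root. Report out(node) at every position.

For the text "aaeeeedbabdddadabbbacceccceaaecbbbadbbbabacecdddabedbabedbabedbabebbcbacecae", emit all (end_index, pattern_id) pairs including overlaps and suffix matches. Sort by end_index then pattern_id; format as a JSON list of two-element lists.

Construct AC machine:
Trie nodes:
  n0 'ε': b→11 d→19 e→1
  n1 'e': c→24 d→2 e→6  ←P1
  n2 'ed': b→3
  n3 'edb': a→4
  n4 'edba': b→5
  n5 'edbab': ·  ←P0
  n6 'ee': c→7
  n7 'eec': a→8
  n8 'eeca': c→9
  n9 'eecac': a→10
  n10 'eecaca': ·  ←P2
  n11 'b': a→12 b→16
  n12 'ba': c→13
  n13 'bac': e→14
  n14 'bace': c→15
  n15 'bacec': ·  ←P3
  n16 'bb': b→17 c→23
  n17 'bbb': a→18
  n18 'bbba': ·  ←P4
  n19 'd': d→20
  n20 'dd': d→21
  n21 'ddd': a→22
  n22 'ddda': ·  ←P5
  n23 'bbc': ·  ←P6
  n24 'ec': ·  ←P7

Failure links (BFS by depth):
  fail(1) 'e': from fail(0)=0 chase 'e': 0 ⇒ 0;  out={1}∪out(0)={1}
  fail(11) 'b': from fail(0)=0 chase 'b': 0 ⇒ 0;  out=∅∪out(0)=∅
  fail(19) 'd': from fail(0)=0 chase 'd': 0 ⇒ 0;  out=∅∪out(0)=∅
  fail(2) 'ed': from fail(1)=0 chase 'd': 0 ⇒ 19;  out=∅∪out(19)=∅
  fail(6) 'ee': from fail(1)=0 chase 'e': 0 ⇒ 1;  out=∅∪out(1)={1}
  fail(12) 'ba': from fail(11)=0 chase 'a': 0 ⇒ 0;  out=∅∪out(0)=∅
  fail(16) 'bb': from fail(11)=0 chase 'b': 0 ⇒ 11;  out=∅∪out(11)=∅
  fail(20) 'dd': from fail(19)=0 chase 'd': 0 ⇒ 19;  out=∅∪out(19)=∅
  fail(24) 'ec': from fail(1)=0 chase 'c': 0 ⇒ 0;  out={7}∪out(0)={7}
  fail(3) 'edb': from fail(2)=19 chase 'b': 19→0 ⇒ 11;  out=∅∪out(11)=∅
  fail(7) 'eec': from fail(6)=1 chase 'c': 1 ⇒ 24;  out=∅∪out(24)={7}
  fail(13) 'bac': from fail(12)=0 chase 'c': 0 ⇒ 0;  out=∅∪out(0)=∅
  fail(17) 'bbb': from fail(16)=11 chase 'b': 11 ⇒ 16;  out=∅∪out(16)=∅
  fail(21) 'ddd': from fail(20)=19 chase 'd': 19 ⇒ 20;  out=∅∪out(20)=∅
  fail(23) 'bbc': from fail(16)=11 chase 'c': 11→0 ⇒ 0;  out={6}∪out(0)={6}
  fail(4) 'edba': from fail(3)=11 chase 'a': 11 ⇒ 12;  out=∅∪out(12)=∅
  fail(8) 'eeca': from fail(7)=24 chase 'a': 24→0 ⇒ 0;  out=∅∪out(0)=∅
  fail(14) 'bace': from fail(13)=0 chase 'e': 0 ⇒ 1;  out=∅∪out(1)={1}
  fail(18) 'bbba': from fail(17)=16 chase 'a': 16→11 ⇒ 12;  out={4}∪out(12)={4}
  fail(22) 'ddda': from fail(21)=20 chase 'a': 20→19→0 ⇒ 0;  out={5}∪out(0)={5}
  fail(5) 'edbab': from fail(4)=12 chase 'b': 12→0 ⇒ 11;  out={0}∪out(11)={0}
  fail(9) 'eecac': from fail(8)=0 chase 'c': 0 ⇒ 0;  out=∅∪out(0)=∅
  fail(15) 'bacec': from fail(14)=1 chase 'c': 1 ⇒ 24;  out={3}∪out(24)={3,7}
  fail(10) 'eecaca': from fail(9)=0 chase 'a': 0 ⇒ 0;  out={2}∪out(0)={2}

Text stream:
[0] read 'a'  n0⇒n0
[1] read 'a'  n0⇒n0
[2] read 'e'  n0⇒n1  ** P1@[2:2]
[3] read 'e'  n1⇒n6  ** P1@[3:3]
[4] read 'e'  n6⇒n6 (via fail)  ** P1@[4:4]
[5] read 'e'  n6⇒n6 (via fail)  ** P1@[5:5]
[6] read 'd'  n6⇒n2 (via fail)
[7] read 'b'  n2⇒n3
[8] read 'a'  n3⇒n4
[9] read 'b'  n4⇒n5  ** P0@[5:9]
[10] read 'd'  n5⇒n19 (via fail)
[11] read 'd'  n19⇒n20
[12] read 'd'  n20⇒n21
[13] read 'a'  n21⇒n22  ** P5@[10:13]
[14] read 'd'  n22⇒n19 (via fail)
[15] read 'a'  n19⇒n0 (via fail)
[16] read 'b'  n0⇒n11
[17] read 'b'  n11⇒n16
[18] read 'b'  n16⇒n17
[19] read 'a'  n17⇒n18  ** P4@[16:19]
[20] read 'c'  n18⇒n13 (via fail)
[21] read 'c'  n13⇒n0 (via fail)
[22] read 'e'  n0⇒n1  ** P1@[22:22]
[23] read 'c'  n1⇒n24  ** P7@[22:23]
[24] read 'c'  n24⇒n0 (via fail)
[25] read 'c'  n0⇒n0
[26] read 'e'  n0⇒n1  ** P1@[26:26]
[27] read 'a'  n1⇒n0 (via fail)
[28] read 'a'  n0⇒n0
[29] read 'e'  n0⇒n1  ** P1@[29:29]
[30] read 'c'  n1⇒n24  ** P7@[29:30]
[31] read 'b'  n24⇒n11 (via fail)
[32] read 'b'  n11⇒n16
[33] read 'b'  n16⇒n17
[34] read 'a'  n17⇒n18  ** P4@[31:34]
[35] read 'd'  n18⇒n19 (via fail)
[36] read 'b'  n19⇒n11 (via fail)
[37] read 'b'  n11⇒n16
[38] read 'b'  n16⇒n17
[39] read 'a'  n17⇒n18  ** P4@[36:39]
[40] read 'b'  n18⇒n11 (via fail)
[41] read 'a'  n11⇒n12
[42] read 'c'  n12⇒n13
[43] read 'e'  n13⇒n14  ** P1@[43:43]
[44] read 'c'  n14⇒n15  ** P3@[40:44],P7@[43:44]
[45] read 'd'  n15⇒n19 (via fail)
[46] read 'd'  n19⇒n20
[47] read 'd'  n20⇒n21
[48] read 'a'  n21⇒n22  ** P5@[45:48]
[49] read 'b'  n22⇒n11 (via fail)
[50] read 'e'  n11⇒n1 (via fail)  ** P1@[50:50]
[51] read 'd'  n1⇒n2
[52] read 'b'  n2⇒n3
[53] read 'a'  n3⇒n4
[54] read 'b'  n4⇒n5  ** P0@[50:54]
[55] read 'e'  n5⇒n1 (via fail)  ** P1@[55:55]
[56] read 'd'  n1⇒n2
[57] read 'b'  n2⇒n3
[58] read 'a'  n3⇒n4
[59] read 'b'  n4⇒n5  ** P0@[55:59]
[60] read 'e'  n5⇒n1 (via fail)  ** P1@[60:60]
[61] read 'd'  n1⇒n2
[62] read 'b'  n2⇒n3
[63] read 'a'  n3⇒n4
[64] read 'b'  n4⇒n5  ** P0@[60:64]
[65] read 'e'  n5⇒n1 (via fail)  ** P1@[65:65]
[66] read 'b'  n1⇒n11 (via fail)
[67] read 'b'  n11⇒n16
[68] read 'c'  n16⇒n23  ** P6@[66:68]
[69] read 'b'  n23⇒n11 (via fail)
[70] read 'a'  n11⇒n12
[71] read 'c'  n12⇒n13
[72] read 'e'  n13⇒n14  ** P1@[72:72]
[73] read 'c'  n14⇒n15  ** P3@[69:73],P7@[72:73]
[74] read 'a'  n15⇒n0 (via fail)
[75] read 'e'  n0⇒n1  ** P1@[75:75]

Matches: [[2,1],[3,1],[4,1],[5,1],[9,0],[13,5],[19,4],[22,1],[23,7],[26,1],[29,1],[30,7],[34,4],[39,4],[43,1],[44,3],[44,7],[48,5],[50,1],[54,0],[55,1],[59,0],[60,1],[64,0],[65,1],[68,6],[72,1],[73,3],[73,7],[75,1]]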